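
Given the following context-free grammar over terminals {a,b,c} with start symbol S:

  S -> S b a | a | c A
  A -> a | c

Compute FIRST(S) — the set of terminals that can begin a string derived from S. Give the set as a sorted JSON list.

FIRST iteration:
iter 1:
  A via A→a: +{a}
  A via A→c: +{c}
  S via S→a: +{a}
  S via S→c A: +{c}
  FIRST[S]={a,c}  FIRST[A]={a,c}
iter 2: — fixpoint
  FIRST[S]={a,c}  FIRST[A]={a,c}

FIRST(S) = ["a", "c"]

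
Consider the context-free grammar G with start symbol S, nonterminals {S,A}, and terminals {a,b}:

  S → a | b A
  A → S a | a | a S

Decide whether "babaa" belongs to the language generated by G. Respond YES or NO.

Convert to CNF:
  S -> T1 A | a
  A -> S T0 | T0 S | a
  T0 -> a
  T1 -> b

Fill CYK table bottom-up:
  [0..0]={T1}  "b"  orig:{}
  [1..1]={A,S,T0}  "a"  orig:{A,S}
  [2..2]={T1}  "b"  orig:{}
  [3..3]={A,S,T0}  "a"  orig:{A,S}
  [4..4]={A,S,T0}  "a"  orig:{A,S}
  [0..1]={S}  "ba"
  [1..2]=∅  "ab"
  [2..3]={S}  "ba"
  [3..4]={A}  "aa"
  [0..2]=∅  "bab"
  [1..3]={A}  "aba"
  [2..4]={A,S}  "baa"
  [0..3]={S}  "baba"
  [1..4]={A}  "abaa"
  [0..4]={A,S}  "babaa"

S ∈ T[0,4] ⇒ YES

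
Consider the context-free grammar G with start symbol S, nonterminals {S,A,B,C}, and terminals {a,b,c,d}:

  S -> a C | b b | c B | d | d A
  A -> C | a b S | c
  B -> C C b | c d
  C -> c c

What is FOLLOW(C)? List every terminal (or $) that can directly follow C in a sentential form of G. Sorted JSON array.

FIRST iteration:
round 1:
  A via A→a b S: +{a}
  A via A→c: +{c}
  B via B→c d: +{c}
  C via C→c c: +{c}
  S via S→a C: +{a}
  S via S→b b: +{b}
  S via S→c B: +{c}
  S via S→d: +{d}
  FIRST(S)={a,b,c,d}  FIRST(A)={a,c}  FIRST(B)={c}  FIRST(C)={c}
round 2: done
  FIRST(S)={a,b,c,d}  FIRST(A)={a,c}  FIRST(B)={c}  FIRST(C)={c}

FOLLOW iteration:
seed FOLLOW(S) with $
[1]
  B→C C b: FOLLOW(C) ⊇ FIRST(C) = {c}; new: +{c}
  B→C C b: FOLLOW(C) ⊇ FIRST(b) = {b}; new: +{b}
  S→a C: FOLLOW(C) ⊇ FOLLOW(S) ⊇ {$}; new: +{$}
  S→c B: FOLLOW(B) ⊇ FOLLOW(S) ⊇ {$}; new: +{$}
  S→d A: FOLLOW(A) ⊇ FOLLOW(S) ⊇ {$}; new: +{$}
  FOLLOW(S)={$}  FOLLOW(A)={$}  FOLLOW(B)={$}  FOLLOW(C)={$,b,c}
[2] (no change)
  FOLLOW(S)={$}  FOLLOW(A)={$}  FOLLOW(B)={$}  FOLLOW(C)={$,b,c}

FOLLOW(C) = ["$", "b", "c"]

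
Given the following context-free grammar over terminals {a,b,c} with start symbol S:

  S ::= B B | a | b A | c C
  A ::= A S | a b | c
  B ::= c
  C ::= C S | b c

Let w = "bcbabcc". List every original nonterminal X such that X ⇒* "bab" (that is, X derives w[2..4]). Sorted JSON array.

Convert to CNF:
  S -> B B | T1 A | T2 C | a
  A -> A S | T0 T1 | c
  B -> c
  C -> C S | T1 T2
  T0 -> a
  T1 -> b
  T2 -> c

CYK table (by increasing span), restricted to cells inside w[2..4]:
  [2..2]={T1}  "b"  orig:{}
  [3..3]={S,T0}  "a"  orig:{S}
  [4..4]={T1}  "b"  orig:{}
  [2..3]=∅  "ba"
  [3..4]={A}  "ab"
  [2..4]={S}  "bab"

Original NTs in T[2,4] deriving "bab": ["S"]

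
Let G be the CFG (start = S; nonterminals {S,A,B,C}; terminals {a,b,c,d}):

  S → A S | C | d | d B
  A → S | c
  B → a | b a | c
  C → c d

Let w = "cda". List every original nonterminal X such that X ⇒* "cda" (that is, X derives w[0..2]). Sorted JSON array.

Convert to CNF:
  S -> A S | T0 T1 | T1 B | d
  A -> A S | T0 T1 | T1 B | c | d
  B -> T2 T3 | a | c
  C -> T0 T1
  T0 -> c
  T1 -> d
  T2 -> b
  T3 -> a

Fill CYK table bottom-up — only the sub-triangle for w[0..2]:
  [0..0]={A,B,T0}  "c"  orig:{A,B}
  [1..1]={A,S,T1}  "d"  orig:{A,S}
  [2..2]={B,T3}  "a"  orig:{B}
  [0..1]={A,C,S}  "cd"
  [1..2]={A,S}  "da"
  [0..2]={A,S}  "cda"

Original NTs in T[0,2] deriving "cda": ["A", "S"]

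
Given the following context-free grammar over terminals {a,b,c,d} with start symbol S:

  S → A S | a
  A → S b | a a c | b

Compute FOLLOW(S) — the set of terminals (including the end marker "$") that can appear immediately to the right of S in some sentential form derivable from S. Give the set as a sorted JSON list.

FIRST sets, iterate to fixpoint:
round 1:
  A via A→a a c: +{a}
  A via A→b: +{b}
  S via S→A S: +{a,b}
  FIRST[S]={a,b}  FIRST[A]={a,b}
round 2: done
  FIRST[S]={a,b}  FIRST[A]={a,b}

FOLLOW sets:
FOLLOW(S) := {$}
[1]
  A→S b: FOLLOW(S) ⊇ FIRST(b) = {b}; new: +{b}
  S→A S: FOLLOW(A) ⊇ FIRST(S) = {a,b}; new: +{a,b}
  S: {$,b}  A: {a,b}
[2] done
  S: {$,b}  A: {a,b}

FOLLOW(S) = ["$", "b"]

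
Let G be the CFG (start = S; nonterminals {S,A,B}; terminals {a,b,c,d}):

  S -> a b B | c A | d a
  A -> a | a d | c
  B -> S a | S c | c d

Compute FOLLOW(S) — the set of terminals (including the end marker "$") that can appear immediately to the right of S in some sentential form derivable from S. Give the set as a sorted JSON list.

FIRST sets, iterate to fixpoint:
[1]
  A via A→a: +{a}
  A via A→c: +{c}
  B via B→c d: +{c}
  S via S→a b B: +{a}
  S via S→c A: +{c}
  S via S→d a: +{d}
  FIRST[S]={a,c,d}  FIRST[A]={a,c}  FIRST[B]={c}
[2]
  B via B→S a: +{a,d}
  FIRST[S]={a,c,d}  FIRST[A]={a,c}  FIRST[B]={a,c,d}
[3] (stable)
  FIRST[S]={a,c,d}  FIRST[A]={a,c}  FIRST[B]={a,c,d}

Compute FOLLOW by fixpoint:
initialize: $ ∈ FOLLOW(S)
iter 1:
  B→S a: FOLLOW(S) ⊇ FIRST(a) = {a}; new: +{a}
  B→S c: FOLLOW(S) ⊇ FIRST(c) = {c}; new: +{c}
  S→a b B: FOLLOW(B) ⊇ FOLLOW(S) ⊇ {$,a,c}; new: +{$,a,c}
  S→c A: FOLLOW(A) ⊇ FOLLOW(S) ⊇ {$,a,c}; new: +{$,a,c}
  S: {$,a,c}  A: {$,a,c}  B: {$,a,c}
iter 2: (no change)
  S: {$,a,c}  A: {$,a,c}  B: {$,a,c}

FOLLOW(S) = ["$", "a", "c"]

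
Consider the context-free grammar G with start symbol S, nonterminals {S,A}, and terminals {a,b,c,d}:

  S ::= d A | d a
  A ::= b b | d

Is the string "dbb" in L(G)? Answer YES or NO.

Convert to CNF:
  S -> T1 A | T1 T2
  A -> T0 T0 | d
  T0 -> b
  T1 -> d
  T2 -> a

CYK table (by increasing span):
  T[0,0] 'd' = {A,T1}  orig:{A}
  T[1,1] 'b' = {T0}  orig:{}
  T[2,2] 'b' = {T0}  orig:{}
  T[0,1] 'db' = ∅
  T[1,2] 'bb' = {A}
  T[0,2] 'dbb' = {S}

S ∈ T[0,2] ⇒ YES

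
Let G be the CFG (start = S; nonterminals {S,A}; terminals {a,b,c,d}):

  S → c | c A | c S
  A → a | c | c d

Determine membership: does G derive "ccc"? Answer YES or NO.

Convert to CNF:
  S -> T0 A | T0 S | c
  A -> T0 T1 | a | c
  T0 -> c
  T1 -> d

CYK fill:
  T[0,0] 'c' = {A,S,T0}  orig:{A,S}
  T[1,1] 'c' = {A,S,T0}  orig:{A,S}
  T[2,2] 'c' = {A,S,T0}  orig:{A,S}
  T[0,1] 'cc' = {S}
  T[1,2] 'cc' = {S}
  T[0,2] 'ccc' = {S}

S ∈ T[0,2] ⇒ YES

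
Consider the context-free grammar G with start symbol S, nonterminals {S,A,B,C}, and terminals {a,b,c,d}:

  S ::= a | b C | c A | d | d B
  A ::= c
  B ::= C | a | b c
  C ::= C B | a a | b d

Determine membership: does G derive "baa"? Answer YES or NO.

CNF form of G:
  S -> T1 C | T2 A | T3 B | a | d
  A -> c
  B -> C B | T0 T0 | T1 T2 | T1 T3 | a
  C -> C B | T0 T0 | T1 T3
  T0 -> a
  T1 -> b
  T2 -> c
  T3 -> d

CYK table (by increasing span):
  [0..0]={T1}  "b"  orig:{}
  [1..1]={B,S,T0}  "a"  orig:{B,S}
  [2..2]={B,S,T0}  "a"  orig:{B,S}
  [0..1]=∅  "ba"
  [1..2]={B,C}  "aa"
  [0..2]={S}  "baa"

S ∈ T[0,2] ⇒ YES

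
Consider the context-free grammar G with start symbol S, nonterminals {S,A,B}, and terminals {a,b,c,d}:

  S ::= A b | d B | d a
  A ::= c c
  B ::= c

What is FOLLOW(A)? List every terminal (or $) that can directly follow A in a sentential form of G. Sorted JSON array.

Compute FIRST by fixpoint:
pass 1:
  A via A→c c: +{c}
  B via B→c: +{c}
  S via S→A b: +{c}
  S via S→d B: +{d}
  S: {c,d}  A: {c}  B: {c}
pass 2: (stable)
  S: {c,d}  A: {c}  B: {c}

Compute FOLLOW by fixpoint:
seed FOLLOW(S) with $
iter 1:
  S→A b: FOLLOW(A) ⊇ FIRST(b) = {b}; new: +{b}
  S→d B: FOLLOW(B) ⊇ FOLLOW(S) ⊇ {$}; new: +{$}
  FOLLOW(S)={$}  FOLLOW(A)={b}  FOLLOW(B)={$}
iter 2: (stable)
  FOLLOW(S)={$}  FOLLOW(A)={b}  FOLLOW(B)={$}

FOLLOW(A) = ["b"]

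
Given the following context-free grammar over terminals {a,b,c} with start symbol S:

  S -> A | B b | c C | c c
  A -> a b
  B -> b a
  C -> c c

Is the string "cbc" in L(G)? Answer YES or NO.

Convert to CNF:
  S -> B T1 | T0 T1 | T2 C | T2 T2
  A -> T0 T1
  B -> T1 T0
  C -> T2 T2
  T0 -> a
  T1 -> b
  T2 -> c

Fill CYK table bottom-up:
  cell(0,0) c: {T2}  orig:{}
  cell(1,1) b: {T1}  orig:{}
  cell(2,2) c: {T2}  orig:{}
  cell(0,1) cb: ∅
  cell(1,2) bc: ∅
  cell(0,2) cbc: ∅

S ∉ T[0,2] ⇒ NO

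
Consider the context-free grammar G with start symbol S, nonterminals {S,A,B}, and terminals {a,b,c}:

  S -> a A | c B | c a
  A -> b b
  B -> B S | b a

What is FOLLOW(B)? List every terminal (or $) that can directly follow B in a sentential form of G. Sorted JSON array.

FIRST sets, iterate to fixpoint:
pass 1:
  A via A→b b: +{b}
  B via B→b a: +{b}
  S via S→a A: +{a}
  S via S→c B: +{c}
  FIRST[S]={a,c}  FIRST[A]={b}  FIRST[B]={b}
pass 2: — fixpoint
  FIRST[S]={a,c}  FIRST[A]={b}  FIRST[B]={b}

Compute FOLLOW by fixpoint:
seed FOLLOW(S) with $
round 1:
  B→B S: FOLLOW(B) ⊇ FIRST(S) = {a,c}; new: +{a,c}
  B→B S: FOLLOW(S) ⊇ FOLLOW(B) ⊇ {a,c}; new: +{a,c}
  S→a A: FOLLOW(A) ⊇ FOLLOW(S) ⊇ {$,a,c}; new: +{$,a,c}
  S→c B: FOLLOW(B) ⊇ FOLLOW(S) ⊇ {$,a,c}; new: +{$}
  FOLLOW[S]={$,a,c}  FOLLOW[A]={$,a,c}  FOLLOW[B]={$,a,c}
round 2: done
  FOLLOW[S]={$,a,c}  FOLLOW[A]={$,a,c}  FOLLOW[B]={$,a,c}

FOLLOW(B) = ["$", "a", "c"]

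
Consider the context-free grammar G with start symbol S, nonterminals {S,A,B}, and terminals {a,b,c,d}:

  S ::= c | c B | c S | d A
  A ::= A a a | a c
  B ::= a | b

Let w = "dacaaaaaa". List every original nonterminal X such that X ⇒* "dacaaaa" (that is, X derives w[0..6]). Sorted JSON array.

Convert to CNF:
  S -> T1 B | T1 S | T2 A | c
  A -> A X3 | T0 T1
  B -> a | b
  T0 -> a
  T1 -> c
  T2 -> d
  X3 -> T0 T0

CYK table (by increasing span) — only the sub-triangle for w[0..6]:
  T[0,0] 'd' = {T2}  orig:{}
  T[1,1] 'a' = {B,T0}  orig:{B}
  T[2,2] 'c' = {S,T1}  orig:{S}
  T[3,3] 'a' = {B,T0}  orig:{B}
  T[4,4] 'a' = {B,T0}  orig:{B}
  T[5,5] 'a' = {B,T0}  orig:{B}
  T[6,6] 'a' = {B,T0}  orig:{B}
  T[0,1] 'da' = ∅
  T[1,2] 'ac' = {A}
  T[2,3] 'ca' = {S}
  T[3,4] 'aa' = {X3}  orig:{}
  T[4,5] 'aa' = {X3}  orig:{}
  T[5,6] 'aa' = {X3}  orig:{}
  T[0,2] 'dac' = {S}
  T[1,3] 'aca' = ∅
  T[2,4] 'caa' = ∅
  T[3,5] 'aaa' = ∅
  T[4,6] 'aaa' = ∅
  T[0,3] 'daca' = ∅
  T[1,4] 'acaa' = {A}
  T[2,5] 'caaa' = ∅
  T[3,6] 'aaaa' = ∅
  T[0,4] 'dacaa' = {S}
  T[1,5] 'acaaa' = ∅
  T[2,6] 'caaaa' = ∅
  T[0,5] 'dacaaa' = ∅
  T[1,6] 'acaaaa' = {A}
  T[0,6] 'dacaaaa' = {S}

Original NTs in T[0,6] deriving "dacaaaa": ["S"]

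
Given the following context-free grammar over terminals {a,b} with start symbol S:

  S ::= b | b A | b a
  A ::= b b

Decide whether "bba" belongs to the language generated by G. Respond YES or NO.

CNF form of G:
  S -> T0 A | T0 T1 | b
  A -> T0 T0
  T0 -> b
  T1 -> a

CYK table (by increasing span):
  cell(0,0) b: {S,T0}  orig:{S}
  cell(1,1) b: {S,T0}  orig:{S}
  cell(2,2) a: {T1}  orig:{}
  cell(0,1) bb: {A}
  cell(1,2) ba: {S}
  cell(0,2) bba: ∅

S ∉ T[0,2] ⇒ NO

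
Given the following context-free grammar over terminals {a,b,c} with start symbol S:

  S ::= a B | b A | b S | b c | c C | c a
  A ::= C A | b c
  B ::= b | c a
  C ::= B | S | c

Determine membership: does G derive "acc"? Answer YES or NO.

Convert to CNF:
  S -> T0 A | T0 S | T0 T1 | T1 C | T1 T2 | T2 B
  A -> C A | T0 T1
  B -> T1 T2 | b
  C -> T0 A | T0 S | T0 T1 | T1 C | T1 T2 | T2 B | b | c
  T0 -> b
  T1 -> c
  T2 -> a

CYK table (by increasing span):
  [0..0]={T2}  "a"  orig:{}
  [1..1]={C,T1}  "c"  orig:{C}
  [2..2]={C,T1}  "c"  orig:{C}
  [0..1]=∅  "ac"
  [1..2]={C,S}  "cc"
  [0..2]=∅  "acc"

S ∉ T[0,2] ⇒ NO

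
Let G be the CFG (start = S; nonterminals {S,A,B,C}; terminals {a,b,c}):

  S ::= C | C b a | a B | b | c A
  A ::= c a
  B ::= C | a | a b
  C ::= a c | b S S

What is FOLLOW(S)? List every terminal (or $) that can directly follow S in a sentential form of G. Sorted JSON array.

Compute FIRST by fixpoint:
round 1:
  A via A→c a: +{c}
  B via B→a: +{a}
  C via C→a c: +{a}
  C via C→b S S: +{b}
  S via S→C: +{a,b}
  S via S→c A: +{c}
  FIRST[S]={a,b,c}  FIRST[A]={c}  FIRST[B]={a}  FIRST[C]={a,b}
round 2:
  B via B→C: +{b}
  FIRST[S]={a,b,c}  FIRST[A]={c}  FIRST[B]={a,b}  FIRST[C]={a,b}
round 3: (no change)
  FIRST[S]={a,b,c}  FIRST[A]={c}  FIRST[B]={a,b}  FIRST[C]={a,b}

FOLLOW sets:
initialize: $ ∈ FOLLOW(S)
round 1:
  C→b S S: FOLLOW(S) ⊇ FIRST(S) = {a,b,c}; new: +{a,b,c}
  S→C: FOLLOW(C) ⊇ FOLLOW(S) ⊇ {$,a,b,c}; new: +{$,a,b,c}
  S→a B: FOLLOW(B) ⊇ FOLLOW(S) ⊇ {$,a,b,c}; new: +{$,a,b,c}
  S→c A: FOLLOW(A) ⊇ FOLLOW(S) ⊇ {$,a,b,c}; new: +{$,a,b,c}
  FOLLOW(S)={$,a,b,c}  FOLLOW(A)={$,a,b,c}  FOLLOW(B)={$,a,b,c}  FOLLOW(C)={$,a,b,c}
round 2: — fixpoint
  FOLLOW(S)={$,a,b,c}  FOLLOW(A)={$,a,b,c}  FOLLOW(B)={$,a,b,c}  FOLLOW(C)={$,a,b,c}

FOLLOW(S) = ["$", "a", "b", "c"]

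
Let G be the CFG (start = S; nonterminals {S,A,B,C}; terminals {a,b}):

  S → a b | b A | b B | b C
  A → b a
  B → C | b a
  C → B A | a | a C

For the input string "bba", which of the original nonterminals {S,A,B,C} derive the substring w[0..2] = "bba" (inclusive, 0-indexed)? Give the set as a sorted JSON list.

CNF form of G:
  S -> T0 A | T0 B | T0 C | T1 T0
  A -> T0 T1
  B -> B A | T0 T1 | T1 C | a
  C -> B A | T1 C | a
  T0 -> b
  T1 -> a

Fill CYK table bottom-up, restricted to cells inside w[0..2]:
  cell(0,0) b: {T0}  orig:{}
  cell(1,1) b: {T0}  orig:{}
  cell(2,2) a: {B,C,T1}  orig:{B,C}
  cell(0,1) bb: ∅
  cell(1,2) ba: {A,B,S}
  cell(0,2) bba: {S}

Original NTs in T[0,2] deriving "bba": ["S"]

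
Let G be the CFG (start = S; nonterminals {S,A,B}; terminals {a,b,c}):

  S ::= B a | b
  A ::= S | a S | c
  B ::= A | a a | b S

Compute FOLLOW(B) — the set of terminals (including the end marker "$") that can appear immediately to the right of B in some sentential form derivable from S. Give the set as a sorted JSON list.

Compute FIRST by fixpoint:
[1]
  A via A→a S: +{a}
  A via A→c: +{c}
  B via B→A: +{a,c}
  B via B→b S: +{b}
  S via S→B a: +{a,b,c}
  S: {a,b,c}  A: {a,c}  B: {a,b,c}
[2]
  A via A→S: +{b}
  S: {a,b,c}  A: {a,b,c}  B: {a,b,c}
[3] (stable)
  S: {a,b,c}  A: {a,b,c}  B: {a,b,c}

Compute FOLLOW by fixpoint:
FOLLOW(S) := {$}
iter 1:
  S→B a: FOLLOW(B) ⊇ FIRST(a) = {a}; new: +{a}
  FOLLOW(S)={$}  FOLLOW(A)={}  FOLLOW(B)={a}
iter 2:
  B→A: FOLLOW(A) ⊇ FOLLOW(B) ⊇ {a}; new: +{a}
  B→b S: FOLLOW(S) ⊇ FOLLOW(B) ⊇ {a}; new: +{a}
  FOLLOW(S)={$,a}  FOLLOW(A)={a}  FOLLOW(B)={a}
iter 3: (stable)
  FOLLOW(S)={$,a}  FOLLOW(A)={a}  FOLLOW(B)={a}

FOLLOW(B) = ["a"]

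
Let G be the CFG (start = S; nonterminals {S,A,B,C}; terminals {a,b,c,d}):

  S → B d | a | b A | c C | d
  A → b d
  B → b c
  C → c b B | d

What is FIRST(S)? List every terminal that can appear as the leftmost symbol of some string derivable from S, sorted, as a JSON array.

FIRST iteration:
round 1:
  A via A→b d: +{b}
  B via B→b c: +{b}
  C via C→c b B: +{c}
  C via C→d: +{d}
  S via S→B d: +{b}
  S via S→a: +{a}
  S via S→c C: +{c}
  S via S→d: +{d}
  FIRST(S)={a,b,c,d}  FIRST(A)={b}  FIRST(B)={b}  FIRST(C)={c,d}
round 2: done
  FIRST(S)={a,b,c,d}  FIRST(A)={b}  FIRST(B)={b}  FIRST(C)={c,d}

FIRST(S) = ["a", "b", "c", "d"]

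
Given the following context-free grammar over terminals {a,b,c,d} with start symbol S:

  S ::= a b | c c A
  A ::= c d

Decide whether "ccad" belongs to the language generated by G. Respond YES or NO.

CNF form of G:
  S -> T0 X4 | T2 T3
  A -> T0 T1
  T0 -> c
  T1 -> d
  T2 -> a
  T3 -> b
  X4 -> T0 A

CYK fill:
  T[0,0] 'c' = {T0}  orig:{}
  T[1,1] 'c' = {T0}  orig:{}
  T[2,2] 'a' = {T2}  orig:{}
  T[3,3] 'd' = {T1}  orig:{}
  T[0,1] 'cc' = ∅
  T[1,2] 'ca' = ∅
  T[2,3] 'ad' = ∅
  T[0,2] 'cca' = ∅
  T[1,3] 'cad' = ∅
  T[0,3] 'ccad' = ∅

S ∉ T[0,3] ⇒ NO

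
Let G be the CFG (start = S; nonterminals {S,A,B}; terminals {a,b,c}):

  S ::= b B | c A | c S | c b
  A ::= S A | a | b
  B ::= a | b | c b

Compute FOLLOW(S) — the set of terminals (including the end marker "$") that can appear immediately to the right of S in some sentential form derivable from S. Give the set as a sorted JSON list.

FIRST sets, iterate to fixpoint:
[1]
  A via A→a: +{a}
  A via A→b: +{b}
  B via B→a: +{a}
  B via B→b: +{b}
  B via B→c b: +{c}
  S via S→b B: +{b}
  S via S→c A: +{c}
  FIRST(S)={b,c}  FIRST(A)={a,b}  FIRST(B)={a,b,c}
[2]
  A via A→S A: +{c}
  FIRST(S)={b,c}  FIRST(A)={a,b,c}  FIRST(B)={a,b,c}
[3] (stable)
  FIRST(S)={b,c}  FIRST(A)={a,b,c}  FIRST(B)={a,b,c}

FOLLOW iteration:
seed FOLLOW(S) with $
[1]
  A→S A: FOLLOW(S) ⊇ FIRST(A) = {a,b,c}; new: +{a,b,c}
  S→b B: FOLLOW(B) ⊇ FOLLOW(S) ⊇ {$,a,b,c}; new: +{$,a,b,c}
  S→c A: FOLLOW(A) ⊇ FOLLOW(S) ⊇ {$,a,b,c}; new: +{$,a,b,c}
  S: {$,a,b,c}  A: {$,a,b,c}  B: {$,a,b,c}
[2] (stable)
  S: {$,a,b,c}  A: {$,a,b,c}  B: {$,a,b,c}

FOLLOW(S) = ["$", "a", "b", "c"]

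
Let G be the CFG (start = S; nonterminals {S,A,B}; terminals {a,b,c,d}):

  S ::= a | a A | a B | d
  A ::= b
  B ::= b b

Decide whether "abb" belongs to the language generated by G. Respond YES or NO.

Convert to CNF:
  S -> T1 A | T1 B | a | d
  A -> b
  B -> T0 T0
  T0 -> b
  T1 -> a

CYK table (by increasing span):
  T[0,0] 'a' = {S,T1}  orig:{S}
  T[1,1] 'b' = {A,T0}  orig:{A}
  T[2,2] 'b' = {A,T0}  orig:{A}
  T[0,1] 'ab' = {S}
  T[1,2] 'bb' = {B}
  T[0,2] 'abb' = {S}

S ∈ T[0,2] ⇒ YES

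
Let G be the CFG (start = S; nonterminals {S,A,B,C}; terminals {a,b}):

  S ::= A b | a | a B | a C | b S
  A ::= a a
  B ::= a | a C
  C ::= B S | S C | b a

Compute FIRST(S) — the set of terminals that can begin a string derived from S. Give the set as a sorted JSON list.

FIRST iteration:
iter 1:
  A via A→a a: +{a}
  B via B→a: +{a}
  C via C→B S: +{a}
  C via C→b a: +{b}
  S via S→A b: +{a}
  S via S→b S: +{b}
  S: {a,b}  A: {a}  B: {a}  C: {a,b}
iter 2: (no change)
  S: {a,b}  A: {a}  B: {a}  C: {a,b}

FIRST(S) = ["a", "b"]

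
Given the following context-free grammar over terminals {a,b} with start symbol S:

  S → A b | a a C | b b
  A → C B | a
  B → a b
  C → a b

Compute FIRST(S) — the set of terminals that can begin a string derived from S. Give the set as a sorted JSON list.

FIRST iteration:
round 1:
  A via A→a: +{a}
  B via B→a b: +{a}
  C via C→a b: +{a}
  S via S→A b: +{a}
  S via S→b b: +{b}
  FIRST[S]={a,b}  FIRST[A]={a}  FIRST[B]={a}  FIRST[C]={a}
round 2: (stable)
  FIRST[S]={a,b}  FIRST[A]={a}  FIRST[B]={a}  FIRST[C]={a}

FIRST(S) = ["a", "b"]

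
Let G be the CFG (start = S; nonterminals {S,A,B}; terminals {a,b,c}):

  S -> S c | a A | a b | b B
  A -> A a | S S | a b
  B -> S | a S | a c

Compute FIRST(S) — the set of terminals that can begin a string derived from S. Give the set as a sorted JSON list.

FIRST iteration:
iter 1:
  A via A→a b: +{a}
  B via B→a S: +{a}
  S via S→a A: +{a}
  S via S→b B: +{b}
  FIRST[S]={a,b}  FIRST[A]={a}  FIRST[B]={a}
iter 2:
  A via A→S S: +{b}
  B via B→S: +{b}
  FIRST[S]={a,b}  FIRST[A]={a,b}  FIRST[B]={a,b}
iter 3: done
  FIRST[S]={a,b}  FIRST[A]={a,b}  FIRST[B]={a,b}

FIRST(S) = ["a", "b"]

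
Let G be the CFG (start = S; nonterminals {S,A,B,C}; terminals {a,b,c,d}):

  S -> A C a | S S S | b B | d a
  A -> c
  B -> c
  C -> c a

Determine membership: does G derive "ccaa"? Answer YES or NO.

CNF form of G:
  S -> A X4 | S X5 | T2 B | T3 T1
  A -> c
  B -> c
  C -> T0 T1
  T0 -> c
  T1 -> a
  T2 -> b
  T3 -> d
  X4 -> C T1
  X5 -> S S

CYK fill:
  [0..0]={A,B,T0}  "c"  orig:{A,B}
  [1..1]={A,B,T0}  "c"  orig:{A,B}
  [2..2]={T1}  "a"  orig:{}
  [3..3]={T1}  "a"  orig:{}
  [0..1]=∅  "cc"
  [1..2]={C}  "ca"
  [2..3]=∅  "aa"
  [0..2]=∅  "cca"
  [1..3]={X4}  "caa"  orig:{}
  [0..3]={S}  "ccaa"

S ∈ T[0,3] ⇒ YES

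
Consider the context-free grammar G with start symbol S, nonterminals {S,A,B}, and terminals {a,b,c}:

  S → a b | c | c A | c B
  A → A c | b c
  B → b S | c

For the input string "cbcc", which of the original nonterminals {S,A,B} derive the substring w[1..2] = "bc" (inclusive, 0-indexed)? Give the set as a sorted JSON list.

Convert to CNF:
  S -> T0 A | T0 B | T2 T1 | c
  A -> A T0 | T1 T0
  B -> T1 S | c
  T0 -> c
  T1 -> b
  T2 -> a

CYK fill (cells [i..j] with 1 ≤ i ≤ j ≤ 2 only):
  cell(1,1) b: {T1}  orig:{}
  cell(2,2) c: {B,S,T0}  orig:{B,S}
  cell(1,2) bc: {A,B}

Original NTs in T[1,2] deriving "bc": ["A", "B"]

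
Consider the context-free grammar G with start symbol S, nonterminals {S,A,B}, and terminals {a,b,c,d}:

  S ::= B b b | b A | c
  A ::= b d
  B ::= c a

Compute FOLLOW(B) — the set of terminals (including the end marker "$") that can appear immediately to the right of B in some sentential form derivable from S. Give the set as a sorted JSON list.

FIRST iteration:
iter 1:
  A via A→b d: +{b}
  B via B→c a: +{c}
  S via S→B b b: +{c}
  S via S→b A: +{b}
  FIRST[S]={b,c}  FIRST[A]={b}  FIRST[B]={c}
iter 2: — fixpoint
  FIRST[S]={b,c}  FIRST[A]={b}  FIRST[B]={c}

Compute FOLLOW by fixpoint:
initialize: $ ∈ FOLLOW(S)
iter 1:
  S→B b b: FOLLOW(B) ⊇ FIRST(b) = {b}; new: +{b}
  S→b A: FOLLOW(A) ⊇ FOLLOW(S) ⊇ {$}; new: +{$}
  FOLLOW(S)={$}  FOLLOW(A)={$}  FOLLOW(B)={b}
iter 2: (stable)
  FOLLOW(S)={$}  FOLLOW(A)={$}  FOLLOW(B)={b}

FOLLOW(B) = ["b"]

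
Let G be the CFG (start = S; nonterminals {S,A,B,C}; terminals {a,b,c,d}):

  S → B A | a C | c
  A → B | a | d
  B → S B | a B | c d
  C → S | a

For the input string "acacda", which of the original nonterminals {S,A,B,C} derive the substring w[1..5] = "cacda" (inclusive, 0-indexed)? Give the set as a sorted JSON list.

CNF form of G:
  S -> B A | T0 C | c
  A -> S B | T0 B | T1 T2 | a | d
  B -> S B | T0 B | T1 T2
  C -> B A | T0 C | a | c
  T0 -> a
  T1 -> c
  T2 -> d

CYK fill — only the sub-triangle for w[1..5]:
  T[1,1] 'c' = {C,S,T1}  orig:{C,S}
  T[2,2] 'a' = {A,C,T0}  orig:{A,C}
  T[3,3] 'c' = {C,S,T1}  orig:{C,S}
  T[4,4] 'd' = {A,T2}  orig:{A}
  T[5,5] 'a' = {A,C,T0}  orig:{A,C}
  T[1,2] 'ca' = ∅
  T[2,3] 'ac' = {C,S}
  T[3,4] 'cd' = {A,B}
  T[4,5] 'da' = ∅
  T[1,3] 'cac' = ∅
  T[2,4] 'acd' = {A,B}
  T[3,5] 'cda' = {C,S}
  T[1,4] 'cacd' = {A,B}
  T[2,5] 'acda' = {C,S}
  T[1,5] 'cacda' = {C,S}

Original NTs in T[1,5] deriving "cacda": ["C", "S"]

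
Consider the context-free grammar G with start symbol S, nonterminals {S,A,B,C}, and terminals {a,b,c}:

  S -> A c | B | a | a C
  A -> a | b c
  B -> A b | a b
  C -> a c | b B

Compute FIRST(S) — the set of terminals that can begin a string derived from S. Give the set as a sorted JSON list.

Compute FIRST by fixpoint:
[1]
  A via A→a: +{a}
  A via A→b c: +{b}
  B via B→A b: +{a,b}
  C via C→a c: +{a}
  C via C→b B: +{b}
  S via S→A c: +{a,b}
  FIRST(S)={a,b}  FIRST(A)={a,b}  FIRST(B)={a,b}  FIRST(C)={a,b}
[2] (stable)
  FIRST(S)={a,b}  FIRST(A)={a,b}  FIRST(B)={a,b}  FIRST(C)={a,b}

FIRST(S) = ["a", "b"]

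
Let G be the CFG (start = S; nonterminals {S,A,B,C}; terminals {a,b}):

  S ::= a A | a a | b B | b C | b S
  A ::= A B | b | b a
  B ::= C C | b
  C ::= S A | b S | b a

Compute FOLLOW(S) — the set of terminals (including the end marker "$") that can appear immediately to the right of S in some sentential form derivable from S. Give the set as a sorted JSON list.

Compute FIRST by fixpoint:
round 1:
  A via A→b: +{b}
  B via B→b: +{b}
  C via C→b S: +{b}
  S via S→a A: +{a}
  S via S→b B: +{b}
  FIRST(S)={a,b}  FIRST(A)={b}  FIRST(B)={b}  FIRST(C)={b}
round 2:
  C via C→S A: +{a}
  FIRST(S)={a,b}  FIRST(A)={b}  FIRST(B)={b}  FIRST(C)={a,b}
round 3:
  B via B→C C: +{a}
  FIRST(S)={a,b}  FIRST(A)={b}  FIRST(B)={a,b}  FIRST(C)={a,b}
round 4: done
  FIRST(S)={a,b}  FIRST(A)={b}  FIRST(B)={a,b}  FIRST(C)={a,b}

Compute FOLLOW by fixpoint:
seed FOLLOW(S) with $
round 1:
  A→A B: FOLLOW(A) ⊇ FIRST(B) = {a,b}; new: +{a,b}
  A→A B: FOLLOW(B) ⊇ FOLLOW(A) ⊇ {a,b}; new: +{a,b}
  B→C C: FOLLOW(C) ⊇ FIRST(C) = {a,b}; new: +{a,b}
  C→S A: FOLLOW(S) ⊇ FIRST(A) = {b}; new: +{b}
  C→b S: FOLLOW(S) ⊇ FOLLOW(C) ⊇ {a,b}; new: +{a}
  S→a A: FOLLOW(A) ⊇ FOLLOW(S) ⊇ {$,a,b}; new: +{$}
  S→b B: FOLLOW(B) ⊇ FOLLOW(S) ⊇ {$,a,b}; new: +{$}
  S→b C: FOLLOW(C) ⊇ FOLLOW(S) ⊇ {$,a,b}; new: +{$}
  S: {$,a,b}  A: {$,a,b}  B: {$,a,b}  C: {$,a,b}
round 2: (stable)
  S: {$,a,b}  A: {$,a,b}  B: {$,a,b}  C: {$,a,b}

FOLLOW(S) = ["$", "a", "b"]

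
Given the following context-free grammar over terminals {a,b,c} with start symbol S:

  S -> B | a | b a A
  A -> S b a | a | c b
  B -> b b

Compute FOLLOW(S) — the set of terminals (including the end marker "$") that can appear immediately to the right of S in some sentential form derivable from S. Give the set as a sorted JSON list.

Compute FIRST by fixpoint:
iter 1:
  A via A→a: +{a}
  A via A→c b: +{c}
  B via B→b b: +{b}
  S via S→B: +{b}
  S via S→a: +{a}
  FIRST[S]={a,b}  FIRST[A]={a,c}  FIRST[B]={b}
iter 2:
  A via A→S b a: +{b}
  FIRST[S]={a,b}  FIRST[A]={a,b,c}  FIRST[B]={b}
iter 3: (no change)
  FIRST[S]={a,b}  FIRST[A]={a,b,c}  FIRST[B]={b}

FOLLOW sets:
seed FOLLOW(S) with $
[1]
  A→S b a: FOLLOW(S) ⊇ FIRST(b) = {b}; new: +{b}
  S→B: FOLLOW(B) ⊇ FOLLOW(S) ⊇ {$,b}; new: +{$,b}
  S→b a A: FOLLOW(A) ⊇ FOLLOW(S) ⊇ {$,b}; new: +{$,b}
  S: {$,b}  A: {$,b}  B: {$,b}
[2] (no change)
  S: {$,b}  A: {$,b}  B: {$,b}

FOLLOW(S) = ["$", "b"]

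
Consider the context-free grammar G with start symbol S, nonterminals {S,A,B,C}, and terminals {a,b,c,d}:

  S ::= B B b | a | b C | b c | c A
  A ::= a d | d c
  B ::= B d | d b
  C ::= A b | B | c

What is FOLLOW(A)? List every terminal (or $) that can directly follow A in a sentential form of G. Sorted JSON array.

FIRST sets, iterate to fixpoint:
pass 1:
  A via A→a d: +{a}
  A via A→d c: +{d}
  B via B→d b: +{d}
  C via C→A b: +{a,d}
  C via C→c: +{c}
  S via S→B B b: +{d}
  S via S→a: +{a}
  S via S→b C: +{b}
  S via S→c A: +{c}
  FIRST(S)={a,b,c,d}  FIRST(A)={a,d}  FIRST(B)={d}  FIRST(C)={a,c,d}
pass 2: (no change)
  FIRST(S)={a,b,c,d}  FIRST(A)={a,d}  FIRST(B)={d}  FIRST(C)={a,c,d}

FOLLOW iteration:
FOLLOW(S) := {$}
pass 1:
  B→B d: FOLLOW(B) ⊇ FIRST(d) = {d}; new: +{d}
  C→A b: FOLLOW(A) ⊇ FIRST(b) = {b}; new: +{b}
  S→B B b: FOLLOW(B) ⊇ FIRST(b) = {b}; new: +{b}
  S→b C: FOLLOW(C) ⊇ FOLLOW(S) ⊇ {$}; new: +{$}
  S→c A: FOLLOW(A) ⊇ FOLLOW(S) ⊇ {$}; new: +{$}
  S: {$}  A: {$,b}  B: {b,d}  C: {$}
pass 2:
  C→B: FOLLOW(B) ⊇ FOLLOW(C) ⊇ {$}; new: +{$}
  S: {$}  A: {$,b}  B: {$,b,d}  C: {$}
pass 3: (stable)
  S: {$}  A: {$,b}  B: {$,b,d}  C: {$}

FOLLOW(A) = ["$", "b"]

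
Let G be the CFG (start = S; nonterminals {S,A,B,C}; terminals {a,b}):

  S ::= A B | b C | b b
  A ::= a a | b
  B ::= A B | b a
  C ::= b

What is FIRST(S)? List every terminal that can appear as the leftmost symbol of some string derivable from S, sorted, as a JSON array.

Compute FIRST by fixpoint:
[1]
  A via A→a a: +{a}
  A via A→b: +{b}
  B via B→A B: +{a,b}
  C via C→b: +{b}
  S via S→A B: +{a,b}
  S: {a,b}  A: {a,b}  B: {a,b}  C: {b}
[2] done
  S: {a,b}  A: {a,b}  B: {a,b}  C: {b}

FIRST(S) = ["a", "b"]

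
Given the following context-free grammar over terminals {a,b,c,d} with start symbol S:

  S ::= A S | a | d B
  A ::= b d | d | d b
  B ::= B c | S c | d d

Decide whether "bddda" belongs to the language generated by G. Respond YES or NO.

Convert to CNF:
  S -> A S | T1 B | a
  A -> T0 T1 | T1 T0 | d
  B -> B T2 | S T2 | T1 T1
  T0 -> b
  T1 -> d
  T2 -> c

CYK fill:
  T[0,0] 'b' = {T0}  orig:{}
  T[1,1] 'd' = {A,T1}  orig:{A}
  T[2,2] 'd' = {A,T1}  orig:{A}
  T[3,3] 'd' = {A,T1}  orig:{A}
  T[4,4] 'a' = {S}
  T[0,1] 'bd' = {A}
  T[1,2] 'dd' = {B}
  T[2,3] 'dd' = {B}
  T[3,4] 'da' = {S}
  T[0,2] 'bdd' = ∅
  T[1,3] 'ddd' = {S}
  T[2,4] 'dda' = {S}
  T[0,3] 'bddd' = ∅
  T[1,4] 'ddda' = {S}
  T[0,4] 'bddda' = {S}

S ∈ T[0,4] ⇒ YES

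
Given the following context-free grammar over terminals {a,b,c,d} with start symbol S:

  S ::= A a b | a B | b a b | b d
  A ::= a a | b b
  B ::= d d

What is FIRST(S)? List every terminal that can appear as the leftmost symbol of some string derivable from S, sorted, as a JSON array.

FIRST sets, iterate to fixpoint:
pass 1:
  A via A→a a: +{a}
  A via A→b b: +{b}
  B via B→d d: +{d}
  S via S→A a b: +{a,b}
  S: {a,b}  A: {a,b}  B: {d}
pass 2: (stable)
  S: {a,b}  A: {a,b}  B: {d}

FIRST(S) = ["a", "b"]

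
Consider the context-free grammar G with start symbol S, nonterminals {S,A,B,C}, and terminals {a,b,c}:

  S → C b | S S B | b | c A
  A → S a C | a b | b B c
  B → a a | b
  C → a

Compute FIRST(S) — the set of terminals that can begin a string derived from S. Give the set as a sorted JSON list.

Compute FIRST by fixpoint:
pass 1:
  A via A→a b: +{a}
  A via A→b B c: +{b}
  B via B→a a: +{a}
  B via B→b: +{b}
  C via C→a: +{a}
  S via S→C b: +{a}
  S via S→b: +{b}
  S via S→c A: +{c}
  S: {a,b,c}  A: {a,b}  B: {a,b}  C: {a}
pass 2:
  A via A→S a C: +{c}
  S: {a,b,c}  A: {a,b,c}  B: {a,b}  C: {a}
pass 3: — fixpoint
  S: {a,b,c}  A: {a,b,c}  B: {a,b}  C: {a}

FIRST(S) = ["a", "b", "c"]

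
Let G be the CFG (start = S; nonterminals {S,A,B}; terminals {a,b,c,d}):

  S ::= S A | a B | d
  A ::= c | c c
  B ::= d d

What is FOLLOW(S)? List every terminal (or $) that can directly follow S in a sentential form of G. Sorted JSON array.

FIRST sets, iterate to fixpoint:
iter 1:
  A via A→c: +{c}
  B via B→d d: +{d}
  S via S→a B: +{a}
  S via S→d: +{d}
  S: {a,d}  A: {c}  B: {d}
iter 2: — fixpoint
  S: {a,d}  A: {c}  B: {d}

Compute FOLLOW by fixpoint:
seed FOLLOW(S) with $
pass 1:
  S→S A: FOLLOW(S) ⊇ FIRST(A) = {c}; new: +{c}
  S→S A: FOLLOW(A) ⊇ FOLLOW(S) ⊇ {$,c}; new: +{$,c}
  S→a B: FOLLOW(B) ⊇ FOLLOW(S) ⊇ {$,c}; new: +{$,c}
  FOLLOW(S)={$,c}  FOLLOW(A)={$,c}  FOLLOW(B)={$,c}
pass 2: — fixpoint
  FOLLOW(S)={$,c}  FOLLOW(A)={$,c}  FOLLOW(B)={$,c}

FOLLOW(S) = ["$", "c"]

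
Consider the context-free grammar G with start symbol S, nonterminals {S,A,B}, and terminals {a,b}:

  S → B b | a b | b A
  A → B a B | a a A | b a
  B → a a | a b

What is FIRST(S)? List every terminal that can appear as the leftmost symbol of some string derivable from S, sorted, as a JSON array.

Compute FIRST by fixpoint:
round 1:
  A via A→a a A: +{a}
  A via A→b a: +{b}
  B via B→a a: +{a}
  S via S→B b: +{a}
  S via S→b A: +{b}
  S: {a,b}  A: {a,b}  B: {a}
round 2: (stable)
  S: {a,b}  A: {a,b}  B: {a}

FIRST(S) = ["a", "b"]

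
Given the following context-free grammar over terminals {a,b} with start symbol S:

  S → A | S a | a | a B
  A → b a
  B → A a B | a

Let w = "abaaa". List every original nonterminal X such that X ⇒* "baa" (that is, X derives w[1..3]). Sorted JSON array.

Convert to CNF:
  S -> S T1 | T0 T1 | T1 B | a
  A -> T0 T1
  B -> A X2 | a
  T0 -> b
  T1 -> a
  X2 -> T1 B

Fill CYK table bottom-up — only the sub-triangle for w[1..3]:
  [1..1]={T0}  "b"  orig:{}
  [2..2]={B,S,T1}  "a"  orig:{B,S}
  [3..3]={B,S,T1}  "a"  orig:{B,S}
  [1..2]={A,S}  "ba"
  [2..3]={S,X2}  "aa"  orig:{S}
  [1..3]={S}  "baa"

Original NTs in T[1,3] deriving "baa": ["S"]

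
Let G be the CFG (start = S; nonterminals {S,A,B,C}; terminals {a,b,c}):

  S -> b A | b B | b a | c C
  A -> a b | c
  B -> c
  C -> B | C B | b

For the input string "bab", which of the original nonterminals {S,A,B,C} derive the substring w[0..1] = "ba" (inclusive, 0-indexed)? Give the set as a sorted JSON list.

CNF form of G:
  S -> T1 A | T1 B | T1 T0 | T2 C
  A -> T0 T1 | c
  B -> c
  C -> C B | b | c
  T0 -> a
  T1 -> b
  T2 -> c

Fill CYK table bottom-up, restricted to cells inside w[0..1]:
  T[0,0] 'b' = {C,T1}  orig:{C}
  T[1,1] 'a' = {T0}  orig:{}
  T[0,1] 'ba' = {S}

Original NTs in T[0,1] deriving "ba": ["S"]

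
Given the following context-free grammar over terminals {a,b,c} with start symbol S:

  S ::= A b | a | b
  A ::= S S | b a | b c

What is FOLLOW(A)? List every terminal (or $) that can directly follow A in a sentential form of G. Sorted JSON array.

Compute FIRST by fixpoint:
pass 1:
  A via A→b a: +{b}
  S via S→A b: +{b}
  S via S→a: +{a}
  S: {a,b}  A: {b}
pass 2:
  A via A→S S: +{a}
  S: {a,b}  A: {a,b}
pass 3: done
  S: {a,b}  A: {a,b}

Compute FOLLOW by fixpoint:
seed FOLLOW(S) with $
iter 1:
  A→S S: FOLLOW(S) ⊇ FIRST(S) = {a,b}; new: +{a,b}
  S→A b: FOLLOW(A) ⊇ FIRST(b) = {b}; new: +{b}
  S: {$,a,b}  A: {b}
iter 2: — fixpoint
  S: {$,a,b}  A: {b}

FOLLOW(A) = ["b"]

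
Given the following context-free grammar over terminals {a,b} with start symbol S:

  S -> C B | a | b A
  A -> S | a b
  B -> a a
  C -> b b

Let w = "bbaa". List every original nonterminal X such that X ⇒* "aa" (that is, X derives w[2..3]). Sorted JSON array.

CNF form of G:
  S -> C B | T1 A | a
  A -> C B | T0 T1 | T1 A | a
  B -> T0 T0
  C -> T1 T1
  T0 -> a
  T1 -> b

CYK table (by increasing span), restricted to cells inside w[2..3]:
  T[2,2] 'a' = {A,S,T0}  orig:{A,S}
  T[3,3] 'a' = {A,S,T0}  orig:{A,S}
  T[2,3] 'aa' = {B}

Original NTs in T[2,3] deriving "aa": ["B"]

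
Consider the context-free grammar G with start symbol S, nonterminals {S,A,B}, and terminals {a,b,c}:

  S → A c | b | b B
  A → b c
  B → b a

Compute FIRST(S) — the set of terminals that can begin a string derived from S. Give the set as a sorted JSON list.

FIRST sets, iterate to fixpoint:
iter 1:
  A via A→b c: +{b}
  B via B→b a: +{b}
  S via S→A c: +{b}
  FIRST(S)={b}  FIRST(A)={b}  FIRST(B)={b}
iter 2: (no change)
  FIRST(S)={b}  FIRST(A)={b}  FIRST(B)={b}

FIRST(S) = ["b"]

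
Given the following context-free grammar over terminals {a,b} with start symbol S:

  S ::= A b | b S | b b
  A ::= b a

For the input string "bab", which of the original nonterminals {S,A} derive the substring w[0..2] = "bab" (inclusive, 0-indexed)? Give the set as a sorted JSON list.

Convert to CNF:
  S -> A T0 | T0 S | T0 T0
  A -> T0 T1
  T0 -> b
  T1 -> a

CYK table (by increasing span) — only the sub-triangle for w[0..2]:
  [0..0]={T0}  "b"  orig:{}
  [1..1]={T1}  "a"  orig:{}
  [2..2]={T0}  "b"  orig:{}
  [0..1]={A}  "ba"
  [1..2]=∅  "ab"
  [0..2]={S}  "bab"

Original NTs in T[0,2] deriving "bab": ["S"]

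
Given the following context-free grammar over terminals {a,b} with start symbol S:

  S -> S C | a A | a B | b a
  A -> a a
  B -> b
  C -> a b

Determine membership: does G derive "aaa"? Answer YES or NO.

Convert to CNF:
  S -> S C | T0 A | T0 B | T1 T0
  A -> T0 T0
  B -> b
  C -> T0 T1
  T0 -> a
  T1 -> b

CYK table (by increasing span):
  [0..0]={T0}  "a"  orig:{}
  [1..1]={T0}  "a"  orig:{}
  [2..2]={T0}  "a"  orig:{}
  [0..1]={A}  "aa"
  [1..2]={A}  "aa"
  [0..2]={S}  "aaa"

S ∈ T[0,2] ⇒ YES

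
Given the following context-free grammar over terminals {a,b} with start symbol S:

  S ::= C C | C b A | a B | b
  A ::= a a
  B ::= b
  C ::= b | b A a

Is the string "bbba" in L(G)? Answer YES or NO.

Convert to CNF:
  S -> C C | C X3 | T0 B | b
  A -> T0 T0
  B -> b
  C -> T1 X2 | b
  T0 -> a
  T1 -> b
  X2 -> A T0
  X3 -> T1 A

CYK fill:
  T[0,0] 'b' = {B,C,S,T1}  orig:{B,C,S}
  T[1,1] 'b' = {B,C,S,T1}  orig:{B,C,S}
  T[2,2] 'b' = {B,C,S,T1}  orig:{B,C,S}
  T[3,3] 'a' = {T0}  orig:{}
  T[0,1] 'bb' = {S}
  T[1,2] 'bb' = {S}
  T[2,3] 'ba' = ∅
  T[0,2] 'bbb' = ∅
  T[1,3] 'bba' = ∅
  T[0,3] 'bbba' = ∅

S ∉ T[0,3] ⇒ NO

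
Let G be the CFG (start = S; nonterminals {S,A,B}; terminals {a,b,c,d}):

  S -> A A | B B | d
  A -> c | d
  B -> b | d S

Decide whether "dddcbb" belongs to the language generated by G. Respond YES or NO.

CNF form of G:
  S -> A A | B B | d
  A -> c | d
  B -> T0 S | b
  T0 -> d

CYK table (by increasing span):
  cell(0,0) d: {A,S,T0}  orig:{A,S}
  cell(1,1) d: {A,S,T0}  orig:{A,S}
  cell(2,2) d: {A,S,T0}  orig:{A,S}
  cell(3,3) c: {A}
  cell(4,4) b: {B}
  cell(5,5) b: {B}
  cell(0,1) dd: {B,S}
  cell(1,2) dd: {B,S}
  cell(2,3) dc: {S}
  cell(3,4) cb: ∅
  cell(4,5) bb: {S}
  cell(0,2) ddd: {B}
  cell(1,3) ddc: {B}
  cell(2,4) dcb: ∅
  cell(3,5) cbb: ∅
  cell(0,3) dddc: ∅
  cell(1,4) ddcb: {S}
  cell(2,5) dcbb: ∅
  cell(0,4) dddcb: {B}
  cell(1,5) ddcbb: ∅
  cell(0,5) dddcbb: {S}

S ∈ T[0,5] ⇒ YES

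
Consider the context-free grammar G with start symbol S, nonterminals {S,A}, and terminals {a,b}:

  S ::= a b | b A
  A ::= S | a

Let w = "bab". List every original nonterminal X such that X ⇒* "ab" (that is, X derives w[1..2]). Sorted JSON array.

Convert to CNF:
  S -> T0 T1 | T1 A
  A -> T0 T1 | T1 A | a
  T0 -> a
  T1 -> b

CYK table (by increasing span), restricted to cells inside w[1..2]:
  [1..1]={A,T0}  "a"  orig:{A}
  [2..2]={T1}  "b"  orig:{}
  [1..2]={A,S}  "ab"

Original NTs in T[1,2] deriving "ab": ["A", "S"]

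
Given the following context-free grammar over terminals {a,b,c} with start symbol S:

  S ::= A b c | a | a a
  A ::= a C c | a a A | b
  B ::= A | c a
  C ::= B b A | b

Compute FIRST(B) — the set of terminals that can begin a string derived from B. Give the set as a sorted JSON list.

FIRST iteration:
iter 1:
  A via A→a C c: +{a}
  A via A→b: +{b}
  B via B→A: +{a,b}
  B via B→c a: +{c}
  C via C→B b A: +{a,b,c}
  S via S→A b c: +{a,b}
  FIRST(S)={a,b}  FIRST(A)={a,b}  FIRST(B)={a,b,c}  FIRST(C)={a,b,c}
iter 2: — fixpoint
  FIRST(S)={a,b}  FIRST(A)={a,b}  FIRST(B)={a,b,c}  FIRST(C)={a,b,c}

FIRST(B) = ["a", "b", "c"]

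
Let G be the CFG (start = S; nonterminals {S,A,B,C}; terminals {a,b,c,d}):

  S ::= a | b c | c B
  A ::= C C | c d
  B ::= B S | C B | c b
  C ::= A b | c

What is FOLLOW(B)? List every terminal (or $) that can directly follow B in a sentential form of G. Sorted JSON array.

FIRST sets, iterate to fixpoint:
round 1:
  A via A→c d: +{c}
  B via B→c b: +{c}
  C via C→A b: +{c}
  S via S→a: +{a}
  S via S→b c: +{b}
  S via S→c B: +{c}
  FIRST[S]={a,b,c}  FIRST[A]={c}  FIRST[B]={c}  FIRST[C]={c}
round 2: done
  FIRST[S]={a,b,c}  FIRST[A]={c}  FIRST[B]={c}  FIRST[C]={c}

FOLLOW sets:
FOLLOW(S) := {$}
round 1:
  A→C C: FOLLOW(C) ⊇ FIRST(C) = {c}; new: +{c}
  B→B S: FOLLOW(B) ⊇ FIRST(S) = {a,b,c}; new: +{a,b,c}
  B→B S: FOLLOW(S) ⊇ FOLLOW(B) ⊇ {a,b,c}; new: +{a,b,c}
  C→A b: FOLLOW(A) ⊇ FIRST(b) = {b}; new: +{b}
  S→c B: FOLLOW(B) ⊇ FOLLOW(S) ⊇ {$,a,b,c}; new: +{$}
  FOLLOW(S)={$,a,b,c}  FOLLOW(A)={b}  FOLLOW(B)={$,a,b,c}  FOLLOW(C)={c}
round 2:
  A→C C: FOLLOW(C) ⊇ FOLLOW(A) ⊇ {b}; new: +{b}
  FOLLOW(S)={$,a,b,c}  FOLLOW(A)={b}  FOLLOW(B)={$,a,b,c}  FOLLOW(C)={b,c}
round 3: (no change)
  FOLLOW(S)={$,a,b,c}  FOLLOW(A)={b}  FOLLOW(B)={$,a,b,c}  FOLLOW(C)={b,c}

FOLLOW(B) = ["$", "a", "b", "c"]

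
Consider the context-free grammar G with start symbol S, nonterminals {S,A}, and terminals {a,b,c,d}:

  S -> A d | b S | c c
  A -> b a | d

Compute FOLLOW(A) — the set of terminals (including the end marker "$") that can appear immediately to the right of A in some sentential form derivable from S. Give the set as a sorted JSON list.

FIRST sets, iterate to fixpoint:
iter 1:
  A via A→b a: +{b}
  A via A→d: +{d}
  S via S→A d: +{b,d}
  S via S→c c: +{c}
  FIRST(S)={b,c,d}  FIRST(A)={b,d}
iter 2: (no change)
  FIRST(S)={b,c,d}  FIRST(A)={b,d}

FOLLOW sets:
initialize: $ ∈ FOLLOW(S)
iter 1:
  S→A d: FOLLOW(A) ⊇ FIRST(d) = {d}; new: +{d}
  S: {$}  A: {d}
iter 2: done
  S: {$}  A: {d}

FOLLOW(A) = ["d"]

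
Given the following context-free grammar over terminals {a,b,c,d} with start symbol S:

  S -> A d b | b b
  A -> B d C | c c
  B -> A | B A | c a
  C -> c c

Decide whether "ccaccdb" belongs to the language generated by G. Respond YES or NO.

Convert to CNF:
  S -> A X6 | T3 T3
  A -> B X4 | T1 T1
  B -> B A | B X5 | T1 T1 | T1 T2
  C -> T1 T1
  T0 -> d
  T1 -> c
  T2 -> a
  T3 -> b
  X4 -> T0 C
  X5 -> T0 C
  X6 -> T0 T3

Fill CYK table bottom-up:
  cell(0,0) c: {T1}  orig:{}
  cell(1,1) c: {T1}  orig:{}
  cell(2,2) a: {T2}  orig:{}
  cell(3,3) c: {T1}  orig:{}
  cell(4,4) c: {T1}  orig:{}
  cell(5,5) d: {T0}  orig:{}
  cell(6,6) b: {T3}  orig:{}
  cell(0,1) cc: {A,B,C}
  cell(1,2) ca: {B}
  cell(2,3) ac: ∅
  cell(3,4) cc: {A,B,C}
  cell(4,5) cd: ∅
  cell(5,6) db: {X6}  orig:{}
  cell(0,2) cca: ∅
  cell(1,3) cac: ∅
  cell(2,4) acc: ∅
  cell(3,5) ccd: ∅
  cell(4,6) cdb: ∅
  cell(0,3) ccac: ∅
  cell(1,4) cacc: {B}
  cell(2,5) accd: ∅
  cell(3,6) ccdb: {S}
  cell(0,4) ccacc: ∅
  cell(1,5) caccd: ∅
  cell(2,6) accdb: ∅
  cell(0,5) ccaccd: ∅
  cell(1,6) caccdb: ∅
  cell(0,6) ccaccdb: ∅

S ∉ T[0,6] ⇒ NO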